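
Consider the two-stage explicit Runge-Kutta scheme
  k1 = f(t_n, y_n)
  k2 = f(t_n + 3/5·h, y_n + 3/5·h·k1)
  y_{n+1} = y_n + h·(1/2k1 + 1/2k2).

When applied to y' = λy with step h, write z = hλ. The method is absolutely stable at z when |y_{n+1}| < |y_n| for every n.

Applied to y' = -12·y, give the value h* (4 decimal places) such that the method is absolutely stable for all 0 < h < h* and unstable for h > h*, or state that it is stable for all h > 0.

(-3.3333,0); λ=-12 ⇒ h* = (10/3)/12 = 0.2778.

With y'=λy (z=hλ):
  k1=λy_n ⇒ h·k1=z·y_n;  k2=λ(1+3/5z)y_n ⇒ h·k2=z(1+3/5z)y_n
  y_{n+1}/y_n = 1 + 1/2z + 1/2z(1+3/5z) = 1 + z + 3/10z²
  ⇒ R(z) = 1 + z + 3/10z².

Boundary: |R(x)|=1, x<0.
x=-0.88: |R|=0.3523
R=1: x+3/10x²=0 ⇒ x=−10/3=-3.3333; min R=1−1/(4·3/10)=0.1667>−1
Confirm numerically:
  x=-2.705: |R|=0.49011 <1
  x=-2.323: |R|=0.29590 <1
  x=-1.607: |R|=0.16773 <1
  x=-3.812: |R|=1.54740 >1
  x=-3.691: |R|=1.39604 >1
  x=-3.489: |R|=1.16294 >1
Stable set (-3.3333, 0).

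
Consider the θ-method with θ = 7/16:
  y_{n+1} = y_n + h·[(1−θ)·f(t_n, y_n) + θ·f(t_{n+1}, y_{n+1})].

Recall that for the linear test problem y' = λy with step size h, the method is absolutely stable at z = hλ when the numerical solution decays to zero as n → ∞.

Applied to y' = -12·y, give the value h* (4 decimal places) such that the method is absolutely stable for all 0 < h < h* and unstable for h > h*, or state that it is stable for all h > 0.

On y'=λy, z=hλ:
  y_{n+1} = y_n + z·[9/16·y_n + 7/16·y_{n+1}] ⇒ (1 − 7/16z)y_{n+1} = (1 + 9/16z)y_n
  R(z) = (1 + 9/16z)/(1 − 7/16z).

Need |R(x)|<1, x<0.
x=-0.59: |R|=0.5310
R=−1: 1+9/16x = −1+7/16x ⇒ -1/8x=2 ⇒ x=2/(-1/8)=-16.0000
Confirm numerically:
  x=-13.546: |R|=0.95571 <1
  x=-11.394: |R|=0.90380 <1
  x=-9.494: |R|=0.84220 <1
  x=-8.051: |R|=0.78028 <1
  x=-16.567: |R|=1.00859 >1
  x=-16.268: |R|=1.00413 >1
  x=-16.164: |R|=1.00254 >1
So |R|<1 on (-16.0000, 0).

(-16.0000,0); λ=-12 ⇒ h* = (16)/12 = 1.3333.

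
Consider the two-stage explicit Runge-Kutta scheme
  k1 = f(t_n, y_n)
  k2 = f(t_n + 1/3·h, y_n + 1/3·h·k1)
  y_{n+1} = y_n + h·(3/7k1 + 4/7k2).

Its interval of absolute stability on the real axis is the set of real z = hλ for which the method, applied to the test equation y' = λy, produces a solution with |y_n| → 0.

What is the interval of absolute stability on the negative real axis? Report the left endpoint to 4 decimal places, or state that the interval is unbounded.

(-5.2500, 0).

On y'=λy, z=hλ:
  k1=λy_n ⇒ h·k1=z·y_n;  k2=λ(1+1/3z)y_n ⇒ h·k2=z(1+1/3z)y_n
  y_{n+1}/y_n = 1 + 3/7z + 4/7z(1+1/3z) = 1 + z + 4/21z²
  Hence R(z) = 1 + z + 4/21z².

Find x<0 with |R(x)|<1.
x=-0.43: |R|=0.6052
R=1: x+4/21x²=0 ⇒ x=−21/4=-5.2500; min R=1−1/(4·4/21)=-0.3125>−1
Confirm numerically:
  x=-5.055: |R|=0.81224 <1
  x=-4.154: |R|=0.13280 <1
  x=-2.903: |R|=0.29778 <1
  x=-5.797: |R|=1.60399 >1
  x=-5.297: |R|=1.04742 >1
Interval (-5.2500, 0).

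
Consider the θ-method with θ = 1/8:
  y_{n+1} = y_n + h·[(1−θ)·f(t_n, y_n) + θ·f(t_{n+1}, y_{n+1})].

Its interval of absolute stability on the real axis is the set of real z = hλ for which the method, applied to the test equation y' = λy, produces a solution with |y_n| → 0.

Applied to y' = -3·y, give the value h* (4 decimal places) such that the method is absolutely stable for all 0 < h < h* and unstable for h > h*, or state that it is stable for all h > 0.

(-2.6667,0); λ=-3 ⇒ h* = (8/3)/3 = 0.8889.

On y'=λy, z=hλ:
  y_{n+1} = y_n + z·[7/8·y_n + 1/8·y_{n+1}] ⇒ (1 − 1/8z)y_{n+1} = (1 + 7/8z)y_n
  so R(z) = (1 + 7/8z)/(1 − 1/8z).

Need |R(x)|<1, x<0.
x=-1.18: |R|=0.0283
R=−1: 1+7/8x = −1+1/8x ⇒ -3/4x=2 ⇒ x=2/(-3/4)=-2.6667
Confirm numerically:
  x=-2.443: |R|=0.87149 <1
  x=-2.156: |R|=0.69831 <1
  x=-1.860: |R|=0.50913 <1
  x=-1.813: |R|=0.47804 <1
  x=-3.027: |R|=1.19606 >1
  x=-3.016: |R|=1.19027 >1
So |R|<1 on (-2.6667, 0).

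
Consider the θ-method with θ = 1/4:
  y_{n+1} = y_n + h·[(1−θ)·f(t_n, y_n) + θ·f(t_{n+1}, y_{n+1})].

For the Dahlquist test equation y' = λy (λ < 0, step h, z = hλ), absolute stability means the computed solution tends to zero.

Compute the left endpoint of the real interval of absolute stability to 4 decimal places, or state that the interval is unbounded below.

On y'=λy, z=hλ:
  y_{n+1} = y_n + z·[3/4·y_n + 1/4·y_{n+1}] ⇒ (1 − 1/4z)y_{n+1} = (1 + 3/4z)y_n
  R(z) = (1 + 3/4z)/(1 − 1/4z).

Find x<0 with |R(x)|<1.
x=-1.44: |R|=0.0588
R=−1: 1+3/4x = −1+1/4x ⇒ -1/2x=2 ⇒ x=2/(-1/2)=-4.0000
Confirm numerically:
  x=-3.122: |R|=0.75344 <1
  x=-3.105: |R|=0.74806 <1
  x=-2.741: |R|=0.62646 <1
  x=-4.486: |R|=1.11454 >1
  x=-4.083: |R|=1.02054 >1
Stable set (-4.0000, 0).

z* = -4.0000.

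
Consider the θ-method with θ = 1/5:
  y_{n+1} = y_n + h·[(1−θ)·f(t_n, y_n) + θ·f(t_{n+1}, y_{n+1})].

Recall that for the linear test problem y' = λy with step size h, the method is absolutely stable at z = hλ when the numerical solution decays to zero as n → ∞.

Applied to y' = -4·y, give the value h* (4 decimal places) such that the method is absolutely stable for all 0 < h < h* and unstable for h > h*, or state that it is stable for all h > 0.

With y'=λy (z=hλ):
  y_{n+1} = y_n + z·[4/5·y_n + 1/5·y_{n+1}] ⇒ (1 − 1/5z)y_{n+1} = (1 + 4/5z)y_n
  R(z) = (1 + 4/5z)/(1 − 1/5z).

Need |R(x)|<1, x<0.
x=-0.51: |R|=0.5372
R=−1: 1+4/5x = −1+1/5x ⇒ -3/5x=2 ⇒ x=2/(-3/5)=-3.3333
Confirm numerically:
  x=-2.800: |R|=0.79487 <1
  x=-2.420: |R|=0.63073 <1
  x=-2.402: |R|=0.62253 <1
  x=-1.765: |R|=0.30451 <1
  x=-3.763: |R|=1.14710 >1
  x=-3.431: |R|=1.03475 >1
Stable set (-3.3333, 0).

(-3.3333,0); λ=-4 ⇒ h* = (10/3)/4 = 0.8333.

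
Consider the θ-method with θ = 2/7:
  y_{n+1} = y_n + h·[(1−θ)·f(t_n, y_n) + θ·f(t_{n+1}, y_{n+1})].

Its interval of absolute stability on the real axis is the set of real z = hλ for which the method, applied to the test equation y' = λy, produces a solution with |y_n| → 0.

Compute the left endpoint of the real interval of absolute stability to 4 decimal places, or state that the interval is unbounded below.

On y'=λy, z=hλ:
  y_{n+1} = y_n + z·[5/7·y_n + 2/7·y_{n+1}] ⇒ (1 − 2/7z)y_{n+1} = (1 + 5/7z)y_n
  ⇒ R(z) = (1 + 5/7z)/(1 − 2/7z).

Boundary: |R(x)|=1, x<0.
x=-0.95: |R|=0.2528
R=−1: 1+5/7x = −1+2/7x ⇒ -3/7x=2 ⇒ x=2/(-3/7)=-4.6667
Confirm numerically:
  x=-4.158: |R|=0.90037 <1
  x=-4.039: |R|=0.87512 <1
  x=-2.772: |R|=0.54688 <1
  x=-2.245: |R|=0.36771 <1
  x=-5.089: |R|=1.07376 >1
  x=-5.066: |R|=1.06993 >1
Stable set (-4.6667, 0).

z* = -4.6667.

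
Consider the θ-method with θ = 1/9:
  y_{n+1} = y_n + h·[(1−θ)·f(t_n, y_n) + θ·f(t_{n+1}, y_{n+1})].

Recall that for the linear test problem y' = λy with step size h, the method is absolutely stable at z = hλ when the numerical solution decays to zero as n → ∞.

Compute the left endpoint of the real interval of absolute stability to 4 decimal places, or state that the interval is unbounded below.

Set f=λy, z=hλ:
  y_{n+1} = y_n + z·[8/9·y_n + 1/9·y_{n+1}] ⇒ (1 − 1/9z)y_{n+1} = (1 + 8/9z)y_n
  ⇒ R(z) = (1 + 8/9z)/(1 − 1/9z).

Boundary: |R(x)|=1, x<0.
x=-1.29: |R|=0.1283
R=−1: 1+8/9x = −1+1/9x ⇒ -7/9x=2 ⇒ x=2/(-7/9)=-2.5714
Confirm numerically:
  x=-2.143: |R|=0.73086 <1
  x=-1.977: |R|=0.62093 <1
  x=-1.657: |R|=0.39936 <1
  x=-2.947: |R|=1.22006 >1
  x=-2.635: |R|=1.03825 >1
Interval (-2.5714, 0).

left endpoint -2.5714.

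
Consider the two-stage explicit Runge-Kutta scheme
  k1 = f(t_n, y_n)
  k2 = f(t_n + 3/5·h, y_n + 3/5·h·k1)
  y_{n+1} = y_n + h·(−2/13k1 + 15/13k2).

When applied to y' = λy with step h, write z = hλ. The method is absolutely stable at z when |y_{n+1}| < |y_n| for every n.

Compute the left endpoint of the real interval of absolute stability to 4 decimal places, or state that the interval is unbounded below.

z* = -1.4444.

Test eqn y'=λy, z=hλ:
  k1=λy_n ⇒ h·k1=z·y_n;  k2=λ(1+3/5z)y_n ⇒ h·k2=z(1+3/5z)y_n
  y_{n+1}/y_n = 1 − 2/13z + 15/13z(1+3/5z) = 1 + z + 9/13z²
  R(z) = 1 + z + 9/13z².

Find x<0 with |R(x)|<1.
x=-1.7: |R|=1.3008
R=1: x+9/13x²=0 ⇒ x=−13/9=-1.4444; min R=1−1/(4·9/13)=0.6389>−1
Confirm numerically:
  x=-1.274: |R|=0.84967 <1
  x=-0.980: |R|=0.68489 <1
  x=-0.956: |R|=0.67672 <1
  x=-0.840: |R|=0.64849 <1
  x=-1.875: |R|=1.55889 >1
  x=-1.648: |R|=1.23224 >1
Interval (-1.4444, 0).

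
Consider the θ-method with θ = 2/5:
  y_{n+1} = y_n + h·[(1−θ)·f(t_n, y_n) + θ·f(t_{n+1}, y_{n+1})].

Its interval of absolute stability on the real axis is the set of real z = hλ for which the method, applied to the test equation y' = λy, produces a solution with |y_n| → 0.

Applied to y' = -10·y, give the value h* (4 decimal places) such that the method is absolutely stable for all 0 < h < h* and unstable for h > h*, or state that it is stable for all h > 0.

(-10.0000,0); λ=-10 ⇒ h* = (10)/10 = 1.0000.

With y'=λy (z=hλ):
  y_{n+1} = y_n + z·[3/5·y_n + 2/5·y_{n+1}] ⇒ (1 − 2/5z)y_{n+1} = (1 + 3/5z)y_n
  so R(z) = (1 + 3/5z)/(1 − 2/5z).

Boundary: |R(x)|=1, x<0.
x=-0.98: |R|=0.2960
R=−1: 1+3/5x = −1+2/5x ⇒ -1/5x=2 ⇒ x=2/(-1/5)=-10.0000
Confirm numerically:
  x=-9.839: |R|=0.99348 <1
  x=-8.417: |R|=0.92750 <1
  x=-8.106: |R|=0.91071 <1
  x=-5.567: |R|=0.72524 <1
  x=-10.493: |R|=1.01897 >1
  x=-10.278: |R|=1.01088 >1
Stable set (-10.0000, 0).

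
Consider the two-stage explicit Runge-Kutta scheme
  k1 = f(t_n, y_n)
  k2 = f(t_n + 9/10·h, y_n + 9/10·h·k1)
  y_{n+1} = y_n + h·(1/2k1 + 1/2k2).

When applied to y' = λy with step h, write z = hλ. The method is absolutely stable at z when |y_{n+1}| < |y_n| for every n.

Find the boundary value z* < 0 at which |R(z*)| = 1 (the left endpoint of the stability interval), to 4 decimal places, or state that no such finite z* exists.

On y'=λy, z=hλ:
  k1=λy_n ⇒ h·k1=z·y_n;  k2=λ(1+9/10z)y_n ⇒ h·k2=z(1+9/10z)y_n
  y_{n+1}/y_n = 1 + 1/2z + 1/2z(1+9/10z) = 1 + z + 9/20z²
  ⇒ R(z) = 1 + z + 9/20z².

Need |R(x)|<1, x<0.
x=-1.27: |R|=0.4558
R=1: x+9/20x²=0 ⇒ x=−20/9=-2.2222; min R=1−1/(4·9/20)=0.4444>−1
Confirm numerically:
  x=-1.812: |R|=0.66550 <1
  x=-1.495: |R|=0.51076 <1
  x=-1.096: |R|=0.44455 <1
  x=-1.057: |R|=0.44576 <1
  x=-2.644: |R|=1.50183 >1
  x=-2.511: |R|=1.32630 >1
Stable set (-2.2222, 0).

left endpoint -2.2222.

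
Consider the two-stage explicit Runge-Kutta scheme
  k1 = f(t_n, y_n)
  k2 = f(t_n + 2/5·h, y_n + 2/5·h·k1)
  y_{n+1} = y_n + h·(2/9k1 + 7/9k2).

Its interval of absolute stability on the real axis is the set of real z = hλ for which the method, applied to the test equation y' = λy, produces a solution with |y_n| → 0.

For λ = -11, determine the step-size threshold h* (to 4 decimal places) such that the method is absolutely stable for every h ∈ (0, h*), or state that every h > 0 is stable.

Test eqn y'=λy, z=hλ:
  k1=λy_n ⇒ h·k1=z·y_n;  k2=λ(1+2/5z)y_n ⇒ h·k2=z(1+2/5z)y_n
  y_{n+1}/y_n = 1 + 2/9z + 7/9z(1+2/5z) = 1 + z + 14/45z²
  Hence R(z) = 1 + z + 14/45z².

Need |R(x)|<1, x<0.
x=-1.17: |R|=0.2559
R=1: x+14/45x²=0 ⇒ x=−45/14=-3.2143; min R=1−1/(4·14/45)=0.1964>−1
Confirm numerically:
  x=-2.422: |R|=0.40300 <1
  x=-2.302: |R|=0.34664 <1
  x=-1.854: |R|=0.21539 <1
  x=-3.774: |R|=1.65718 >1
  x=-3.411: |R|=1.20875 >1
Interval (-3.2143, 0).

(-3.2143,0); λ=-11 ⇒ h* = (45/14)/11 = 0.2922.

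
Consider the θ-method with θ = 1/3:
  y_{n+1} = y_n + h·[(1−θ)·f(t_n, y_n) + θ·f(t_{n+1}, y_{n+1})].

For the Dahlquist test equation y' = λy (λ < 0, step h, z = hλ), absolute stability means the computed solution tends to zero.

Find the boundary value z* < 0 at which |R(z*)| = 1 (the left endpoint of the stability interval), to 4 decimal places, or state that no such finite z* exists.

left endpoint -6.0000.

On y'=λy, z=hλ:
  y_{n+1} = y_n + z·[2/3·y_n + 1/3·y_{n+1}] ⇒ (1 − 1/3z)y_{n+1} = (1 + 2/3z)y_n
  Hence R(z) = (1 + 2/3z)/(1 − 1/3z).

Need |R(x)|<1, x<0.
x=-0.33: |R|=0.7027
R=−1: 1+2/3x = −1+1/3x ⇒ -1/3x=2 ⇒ x=2/(-1/3)=-6.0000
Confirm numerically:
  x=-4.909: |R|=0.86206 <1
  x=-4.743: |R|=0.83766 <1
  x=-4.536: |R|=0.80573 <1
  x=-3.256: |R|=0.56138 <1
  x=-6.486: |R|=1.05123 >1
  x=-6.243: |R|=1.02629 >1
  x=-6.219: |R|=1.02376 >1
Stable set (-6.0000, 0).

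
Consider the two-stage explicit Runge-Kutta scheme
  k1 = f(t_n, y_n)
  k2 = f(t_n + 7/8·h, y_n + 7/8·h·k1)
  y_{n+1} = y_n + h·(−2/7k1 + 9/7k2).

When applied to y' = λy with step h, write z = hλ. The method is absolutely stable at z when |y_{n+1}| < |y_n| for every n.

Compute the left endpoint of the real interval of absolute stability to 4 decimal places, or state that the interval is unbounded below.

left endpoint -0.8889.

With y'=λy (z=hλ):
  k1=λy_n ⇒ h·k1=z·y_n;  k2=λ(1+7/8z)y_n ⇒ h·k2=z(1+7/8z)y_n
  y_{n+1}/y_n = 1 − 2/7z + 9/7z(1+7/8z) = 1 + z + 9/8z²
  ⇒ R(z) = 1 + z + 9/8z².

Need |R(x)|<1, x<0.
x=-1: |R|=1.1250
R=1: x+9/8x²=0 ⇒ x=−8/9=-0.8889; min R=1−1/(4·9/8)=0.7778>−1
Confirm numerically:
  x=-0.804: |R|=0.92322 <1
  x=-0.801: |R|=0.92080 <1
  x=-0.555: |R|=0.79153 <1
  x=-1.034: |R|=1.16880 >1
  x=-0.950: |R|=1.06531 >1
Interval (-0.8889, 0).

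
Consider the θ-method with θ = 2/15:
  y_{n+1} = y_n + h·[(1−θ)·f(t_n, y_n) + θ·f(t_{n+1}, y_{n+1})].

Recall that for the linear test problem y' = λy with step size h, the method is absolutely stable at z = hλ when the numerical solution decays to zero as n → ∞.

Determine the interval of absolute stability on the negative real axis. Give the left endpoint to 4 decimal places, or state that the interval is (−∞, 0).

Test eqn y'=λy, z=hλ:
  y_{n+1} = y_n + z·[13/15·y_n + 2/15·y_{n+1}] ⇒ (1 − 2/15z)y_{n+1} = (1 + 13/15z)y_n
  ⇒ R(z) = (1 + 13/15z)/(1 − 2/15z).

Solve |R(x)|<1 on ℝ⁻.
x=-1.6: |R|=0.3187
R=−1: 1+13/15x = −1+2/15x ⇒ -11/15x=2 ⇒ x=2/(-11/15)=-2.7273
Confirm numerically:
  x=-2.651: |R|=0.95867 <1
  x=-2.293: |R|=0.75610 <1
  x=-2.062: |R|=0.61734 <1
  x=-1.688: |R|=0.37788 <1
  x=-2.910: |R|=1.09654 >1
  x=-2.852: |R|=1.06627 >1
  x=-2.829: |R|=1.05417 >1
Stable set (-2.7273, 0).

(-2.7273, 0).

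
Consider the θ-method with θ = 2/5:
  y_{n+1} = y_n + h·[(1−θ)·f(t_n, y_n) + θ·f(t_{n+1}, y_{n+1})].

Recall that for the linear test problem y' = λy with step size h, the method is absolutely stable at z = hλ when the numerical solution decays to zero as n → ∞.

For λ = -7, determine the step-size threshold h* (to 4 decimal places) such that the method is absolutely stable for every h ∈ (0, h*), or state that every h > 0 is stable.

(-10.0000,0); λ=-7 ⇒ h* = (10)/7 = 1.4286.

On y'=λy, z=hλ:
  y_{n+1} = y_n + z·[3/5·y_n + 2/5·y_{n+1}] ⇒ (1 − 2/5z)y_{n+1} = (1 + 3/5z)y_n
  Hence R(z) = (1 + 3/5z)/(1 − 2/5z).

Solve |R(x)|<1 on ℝ⁻.
x=-0.85: |R|=0.3657
R=−1: 1+3/5x = −1+2/5x ⇒ -1/5x=2 ⇒ x=2/(-1/5)=-10.0000
Confirm numerically:
  x=-7.623: |R|=0.88259 <1
  x=-7.409: |R|=0.86926 <1
  x=-6.885: |R|=0.83404 <1
  x=-5.550: |R|=0.72360 <1
  x=-10.479: |R|=1.01845 >1
  x=-10.256: |R|=1.01003 >1
Interval (-10.0000, 0).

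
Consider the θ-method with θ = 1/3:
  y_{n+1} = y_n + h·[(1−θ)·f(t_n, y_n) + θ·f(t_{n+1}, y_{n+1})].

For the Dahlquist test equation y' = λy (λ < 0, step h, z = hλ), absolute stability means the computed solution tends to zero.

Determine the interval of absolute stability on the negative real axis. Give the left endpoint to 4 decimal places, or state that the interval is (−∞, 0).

z∈(-6.0000,0).

On y'=λy, z=hλ:
  y_{n+1} = y_n + z·[2/3·y_n + 1/3·y_{n+1}] ⇒ (1 − 1/3z)y_{n+1} = (1 + 2/3z)y_n
  R(z) = (1 + 2/3z)/(1 − 1/3z).

Solve |R(x)|<1 on ℝ⁻.
x=-0.37: |R|=0.6706
R=−1: 1+2/3x = −1+1/3x ⇒ -1/3x=2 ⇒ x=2/(-1/3)=-6.0000
Confirm numerically:
  x=-5.701: |R|=0.96564 <1
  x=-5.605: |R|=0.95410 <1
  x=-4.503: |R|=0.80048 <1
  x=-6.587: |R|=1.06123 >1
  x=-6.527: |R|=1.05532 >1
  x=-6.417: |R|=1.04428 >1
So |R|<1 on (-6.0000, 0).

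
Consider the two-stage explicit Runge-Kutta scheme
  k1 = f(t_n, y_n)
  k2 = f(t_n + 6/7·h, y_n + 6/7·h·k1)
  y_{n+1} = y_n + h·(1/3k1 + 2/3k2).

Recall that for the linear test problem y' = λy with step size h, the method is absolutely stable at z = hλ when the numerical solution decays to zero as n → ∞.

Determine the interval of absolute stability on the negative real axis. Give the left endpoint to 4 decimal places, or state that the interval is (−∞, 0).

(-1.7500, 0).

Test eqn y'=λy, z=hλ:
  k1=λy_n ⇒ h·k1=z·y_n;  k2=λ(1+6/7z)y_n ⇒ h·k2=z(1+6/7z)y_n
  y_{n+1}/y_n = 1 + 1/3z + 2/3z(1+6/7z) = 1 + z + 4/7z²
  ⇒ R(z) = 1 + z + 4/7z².

Boundary: |R(x)|=1, x<0.
x=-1.08: |R|=0.5865
R=1: x+4/7x²=0 ⇒ x=−7/4=-1.7500; min R=1−1/(4·4/7)=0.5625>−1
Confirm numerically:
  x=-1.687: |R|=0.93927 <1
  x=-1.529: |R|=0.80691 <1
  x=-1.471: |R|=0.76548 <1
  x=-0.994: |R|=0.57059 <1
  x=-2.343: |R|=1.79394 >1
  x=-1.881: |R|=1.14081 >1
So |R|<1 on (-1.7500, 0).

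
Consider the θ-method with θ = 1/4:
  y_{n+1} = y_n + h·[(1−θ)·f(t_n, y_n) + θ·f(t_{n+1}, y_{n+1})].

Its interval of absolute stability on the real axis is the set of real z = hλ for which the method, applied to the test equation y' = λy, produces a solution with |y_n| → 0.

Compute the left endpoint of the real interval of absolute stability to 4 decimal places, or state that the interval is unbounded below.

With y'=λy (z=hλ):
  y_{n+1} = y_n + z·[3/4·y_n + 1/4·y_{n+1}] ⇒ (1 − 1/4z)y_{n+1} = (1 + 3/4z)y_n
  so R(z) = (1 + 3/4z)/(1 − 1/4z).

Need |R(x)|<1, x<0.
x=-0.71: |R|=0.3970
R=−1: 1+3/4x = −1+1/4x ⇒ -1/2x=2 ⇒ x=2/(-1/2)=-4.0000
Confirm numerically:
  x=-3.797: |R|=0.94793 <1
  x=-3.052: |R|=0.73114 <1
  x=-2.485: |R|=0.53277 <1
  x=-2.368: |R|=0.48744 <1
  x=-4.464: |R|=1.10964 >1
  x=-4.130: |R|=1.03198 >1
Stable set (-4.0000, 0).

left endpoint -4.0000.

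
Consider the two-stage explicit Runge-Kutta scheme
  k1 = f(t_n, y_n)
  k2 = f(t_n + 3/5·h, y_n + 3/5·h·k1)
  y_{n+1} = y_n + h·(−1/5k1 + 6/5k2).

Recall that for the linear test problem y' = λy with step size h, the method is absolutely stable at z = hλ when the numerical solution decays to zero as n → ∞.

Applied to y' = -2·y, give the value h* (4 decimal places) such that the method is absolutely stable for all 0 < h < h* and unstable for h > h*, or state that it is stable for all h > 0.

(-1.3889,0); λ=-2 ⇒ h* = (25/18)/2 = 0.6944.

On y'=λy, z=hλ:
  k1=λy_n ⇒ h·k1=z·y_n;  k2=λ(1+3/5z)y_n ⇒ h·k2=z(1+3/5z)y_n
  y_{n+1}/y_n = 1 − 1/5z + 6/5z(1+3/5z) = 1 + z + 18/25z²
  R(z) = 1 + z + 18/25z².

Need |R(x)|<1, x<0.
x=-1.1: |R|=0.7712
R=1: x+18/25x²=0 ⇒ x=−25/18=-1.3889; min R=1−1/(4·18/25)=0.6528>−1
Confirm numerically:
  x=-1.339: |R|=0.95190 <1
  x=-1.204: |R|=0.83972 <1
  x=-1.124: |R|=0.78563 <1
  x=-0.756: |R|=0.65551 <1
  x=-1.705: |R|=1.38806 >1
  x=-1.629: |R|=1.28162 >1
  x=-1.511: |R|=1.13285 >1
Stable set (-1.3889, 0).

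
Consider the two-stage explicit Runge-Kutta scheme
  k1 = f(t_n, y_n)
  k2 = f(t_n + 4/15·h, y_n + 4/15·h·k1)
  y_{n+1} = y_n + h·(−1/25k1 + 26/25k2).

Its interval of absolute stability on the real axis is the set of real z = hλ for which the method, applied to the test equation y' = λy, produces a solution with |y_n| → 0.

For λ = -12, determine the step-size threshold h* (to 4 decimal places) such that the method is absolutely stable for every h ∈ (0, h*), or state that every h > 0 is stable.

Set f=λy, z=hλ:
  k1=λy_n ⇒ h·k1=z·y_n;  k2=λ(1+4/15z)y_n ⇒ h·k2=z(1+4/15z)y_n
  y_{n+1}/y_n = 1 − 1/25z + 26/25z(1+4/15z) = 1 + z + 104/375z²
  Hence R(z) = 1 + z + 104/375z².

Solve |R(x)|<1 on ℝ⁻.
x=-0.74: |R|=0.4119
R=1: x+104/375x²=0 ⇒ x=−375/104=-3.6058; min R=1−1/(4·104/375)=0.0986>−1
Confirm numerically:
  x=-3.274: |R|=0.69876 <1
  x=-3.218: |R|=0.65393 <1
  x=-2.006: |R|=0.11000 <1
  x=-1.540: |R|=0.11772 <1
  x=-4.020: |R|=1.46182 >1
  x=-3.815: |R|=1.22137 >1
So |R|<1 on (-3.6058, 0).

(-3.6058,0); λ=-12 ⇒ h* = (375/104)/12 = 0.3005.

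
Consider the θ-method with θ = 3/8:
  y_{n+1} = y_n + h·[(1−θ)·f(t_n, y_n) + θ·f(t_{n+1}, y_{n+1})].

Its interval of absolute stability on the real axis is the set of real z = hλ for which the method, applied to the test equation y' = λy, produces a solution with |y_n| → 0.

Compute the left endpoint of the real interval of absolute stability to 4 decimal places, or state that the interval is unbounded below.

Set f=λy, z=hλ:
  y_{n+1} = y_n + z·[5/8·y_n + 3/8·y_{n+1}] ⇒ (1 − 3/8z)y_{n+1} = (1 + 5/8z)y_n
  so R(z) = (1 + 5/8z)/(1 − 3/8z).

Boundary: |R(x)|=1, x<0.
x=-0.76: |R|=0.4086
R=−1: 1+5/8x = −1+3/8x ⇒ -1/4x=2 ⇒ x=2/(-1/4)=-8.0000
Confirm numerically:
  x=-7.239: |R|=0.94878 <1
  x=-4.748: |R|=0.70761 <1
  x=-3.247: |R|=0.46418 <1
  x=-8.369: |R|=1.02229 >1
  x=-8.347: |R|=1.02100 >1
Stable set (-8.0000, 0).

z* = -8.0000.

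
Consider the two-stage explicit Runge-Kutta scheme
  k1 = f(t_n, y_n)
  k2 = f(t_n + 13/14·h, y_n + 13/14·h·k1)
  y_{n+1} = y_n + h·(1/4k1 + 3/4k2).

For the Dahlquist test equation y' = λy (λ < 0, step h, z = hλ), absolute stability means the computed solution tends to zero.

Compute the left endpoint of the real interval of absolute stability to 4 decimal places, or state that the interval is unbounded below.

Test eqn y'=λy, z=hλ:
  k1=λy_n ⇒ h·k1=z·y_n;  k2=λ(1+13/14z)y_n ⇒ h·k2=z(1+13/14z)y_n
  y_{n+1}/y_n = 1 + 1/4z + 3/4z(1+13/14z) = 1 + z + 39/56z²
  ⇒ R(z) = 1 + z + 39/56z².

Need |R(x)|<1, x<0.
x=-1.67: |R|=1.2723
R=1: x+39/56x²=0 ⇒ x=−56/39=-1.4359; min R=1−1/(4·39/56)=0.6410>−1
Confirm numerically:
  x=-1.368: |R|=0.93531 <1
  x=-1.191: |R|=0.79687 <1
  x=-0.910: |R|=0.66671 <1
  x=-0.676: |R|=0.64225 <1
  x=-1.832: |R|=1.50537 >1
  x=-1.573: |R|=1.15019 >1
Interval (-1.4359, 0).

z* = -1.4359.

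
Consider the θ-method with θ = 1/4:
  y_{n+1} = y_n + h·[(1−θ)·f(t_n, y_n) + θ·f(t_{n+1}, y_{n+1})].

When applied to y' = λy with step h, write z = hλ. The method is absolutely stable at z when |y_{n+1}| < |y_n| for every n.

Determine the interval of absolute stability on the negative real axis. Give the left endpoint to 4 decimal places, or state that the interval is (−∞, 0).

Set f=λy, z=hλ:
  y_{n+1} = y_n + z·[3/4·y_n + 1/4·y_{n+1}] ⇒ (1 − 1/4z)y_{n+1} = (1 + 3/4z)y_n
  R(z) = (1 + 3/4z)/(1 − 1/4z).

Solve |R(x)|<1 on ℝ⁻.
x=-0.89: |R|=0.2720
R=−1: 1+3/4x = −1+1/4x ⇒ -1/2x=2 ⇒ x=2/(-1/2)=-4.0000
Confirm numerically:
  x=-3.649: |R|=0.90822 <1
  x=-2.564: |R|=0.56246 <1
  x=-2.275: |R|=0.45020 <1
  x=-2.245: |R|=0.43795 <1
  x=-4.514: |R|=1.12074 >1
  x=-4.185: |R|=1.04520 >1
Stable set (-4.0000, 0).

(-4.0000, 0).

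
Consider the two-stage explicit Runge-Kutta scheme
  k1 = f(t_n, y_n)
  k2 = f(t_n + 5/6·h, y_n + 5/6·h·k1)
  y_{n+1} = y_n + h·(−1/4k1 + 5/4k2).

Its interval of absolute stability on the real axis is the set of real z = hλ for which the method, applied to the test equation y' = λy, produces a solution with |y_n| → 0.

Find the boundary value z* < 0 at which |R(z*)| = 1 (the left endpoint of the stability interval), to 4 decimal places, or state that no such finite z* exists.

On y'=λy, z=hλ:
  k1=λy_n ⇒ h·k1=z·y_n;  k2=λ(1+5/6z)y_n ⇒ h·k2=z(1+5/6z)y_n
  y_{n+1}/y_n = 1 − 1/4z + 5/4z(1+5/6z) = 1 + z + 25/24z²
  so R(z) = 1 + z + 25/24z².

Solve |R(x)|<1 on ℝ⁻.
x=-1.04: |R|=1.0867
R=1: x+25/24x²=0 ⇒ x=−24/25=-0.9600; min R=1−1/(4·25/24)=0.7600>−1
Confirm numerically:
  x=-0.889: |R|=0.93425 <1
  x=-0.807: |R|=0.87138 <1
  x=-0.492: |R|=0.76015 <1
  x=-1.224: |R|=1.33660 >1
  x=-1.189: |R|=1.28363 >1
  x=-1.088: |R|=1.14507 >1
Interval (-0.9600, 0).

z* = -0.9600.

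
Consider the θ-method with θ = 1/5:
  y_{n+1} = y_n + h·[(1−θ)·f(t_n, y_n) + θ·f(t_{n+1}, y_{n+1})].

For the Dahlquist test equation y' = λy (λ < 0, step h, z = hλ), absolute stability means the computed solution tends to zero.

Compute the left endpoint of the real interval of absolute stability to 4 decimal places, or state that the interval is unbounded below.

left endpoint -3.3333.

With y'=λy (z=hλ):
  y_{n+1} = y_n + z·[4/5·y_n + 1/5·y_{n+1}] ⇒ (1 − 1/5z)y_{n+1} = (1 + 4/5z)y_n
  so R(z) = (1 + 4/5z)/(1 − 1/5z).

Boundary: |R(x)|=1, x<0.
x=-1.55: |R|=0.1832
R=−1: 1+4/5x = −1+1/5x ⇒ -3/5x=2 ⇒ x=2/(-3/5)=-3.3333
Confirm numerically:
  x=-3.226: |R|=0.96086 <1
  x=-2.814: |R|=0.80061 <1
  x=-1.599: |R|=0.21155 <1
  x=-3.780: |R|=1.15262 >1
  x=-3.370: |R|=1.01314 >1
Interval (-3.3333, 0).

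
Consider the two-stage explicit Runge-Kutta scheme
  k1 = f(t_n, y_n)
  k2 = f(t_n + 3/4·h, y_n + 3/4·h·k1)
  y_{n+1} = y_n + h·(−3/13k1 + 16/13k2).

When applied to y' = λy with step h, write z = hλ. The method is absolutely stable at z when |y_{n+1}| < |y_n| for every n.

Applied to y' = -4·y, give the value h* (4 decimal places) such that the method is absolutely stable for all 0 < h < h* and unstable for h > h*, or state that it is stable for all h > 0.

Set f=λy, z=hλ:
  k1=λy_n ⇒ h·k1=z·y_n;  k2=λ(1+3/4z)y_n ⇒ h·k2=z(1+3/4z)y_n
  y_{n+1}/y_n = 1 − 3/13z + 16/13z(1+3/4z) = 1 + z + 12/13z²
  R(z) = 1 + z + 12/13z².

Boundary: |R(x)|=1, x<0.
x=-0.85: |R|=0.8169
R=1: x+12/13x²=0 ⇒ x=−13/12=-1.0833; min R=1−1/(4·12/13)=0.7292>−1
Confirm numerically:
  x=-0.848: |R|=0.81579 <1
  x=-0.803: |R|=0.79221 <1
  x=-0.503: |R|=0.73055 <1
  x=-1.595: |R|=1.75333 >1
  x=-1.533: |R|=1.63631 >1
  x=-1.509: |R|=1.59292 >1
Interval (-1.0833, 0).

(-1.0833,0); λ=-4 ⇒ h* = (13/12)/4 = 0.2708.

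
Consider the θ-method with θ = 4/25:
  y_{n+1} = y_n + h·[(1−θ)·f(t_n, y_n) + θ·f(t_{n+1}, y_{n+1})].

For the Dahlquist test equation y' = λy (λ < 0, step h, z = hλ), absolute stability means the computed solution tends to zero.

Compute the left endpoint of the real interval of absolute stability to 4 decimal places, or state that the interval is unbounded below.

left endpoint -2.9412.

With y'=λy (z=hλ):
  y_{n+1} = y_n + z·[21/25·y_n + 4/25·y_{n+1}] ⇒ (1 − 4/25z)y_{n+1} = (1 + 21/25z)y_n
  so R(z) = (1 + 21/25z)/(1 − 4/25z).

Boundary: |R(x)|=1, x<0.
x=-1.09: |R|=0.0719
R=−1: 1+21/25x = −1+4/25x ⇒ -17/25x=2 ⇒ x=2/(-17/25)=-2.9412
Confirm numerically:
  x=-2.848: |R|=0.95647 <1
  x=-2.403: |R|=0.73567 <1
  x=-1.815: |R|=0.40654 <1
  x=-1.730: |R|=0.35495 <1
  x=-3.514: |R|=1.24933 >1
  x=-3.032: |R|=1.04159 >1
Interval (-2.9412, 0).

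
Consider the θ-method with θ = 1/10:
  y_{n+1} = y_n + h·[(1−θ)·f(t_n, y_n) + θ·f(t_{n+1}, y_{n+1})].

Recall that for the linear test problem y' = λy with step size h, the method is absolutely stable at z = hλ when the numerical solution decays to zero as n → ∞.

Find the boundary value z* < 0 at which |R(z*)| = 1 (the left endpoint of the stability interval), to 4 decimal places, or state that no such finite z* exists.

Test eqn y'=λy, z=hλ:
  y_{n+1} = y_n + z·[9/10·y_n + 1/10·y_{n+1}] ⇒ (1 − 1/10z)y_{n+1} = (1 + 9/10z)y_n
  ⇒ R(z) = (1 + 9/10z)/(1 − 1/10z).

Solve |R(x)|<1 on ℝ⁻.
x=-0.89: |R|=0.1827
R=−1: 1+9/10x = −1+1/10x ⇒ -4/5x=2 ⇒ x=2/(-4/5)=-2.5000
Confirm numerically:
  x=-2.395: |R|=0.93223 <1
  x=-2.281: |R|=0.85734 <1
  x=-1.859: |R|=0.56759 <1
  x=-2.713: |R|=1.13404 >1
  x=-2.546: |R|=1.02933 >1
So |R|<1 on (-2.5000, 0).

z* = -2.5000.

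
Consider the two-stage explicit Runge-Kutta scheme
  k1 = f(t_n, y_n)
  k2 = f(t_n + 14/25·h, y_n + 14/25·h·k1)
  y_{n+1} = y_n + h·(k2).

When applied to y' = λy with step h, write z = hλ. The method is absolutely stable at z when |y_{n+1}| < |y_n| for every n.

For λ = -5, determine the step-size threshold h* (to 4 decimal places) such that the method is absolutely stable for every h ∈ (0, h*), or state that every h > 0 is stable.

Test eqn y'=λy, z=hλ:
  k1=λy_n ⇒ h·k1=z·y_n;  k2=λ(1+14/25z)y_n ⇒ h·k2=z(1+14/25z)y_n
  y_{n+1}/y_n = 1 + z(1+14/25z) = 1 + z + 14/25z²
  ⇒ R(z) = 1 + z + 14/25z².

Solve |R(x)|<1 on ℝ⁻.
x=-1.72: |R|=0.9367
R=1: x+14/25x²=0 ⇒ x=−25/14=-1.7857; min R=1−1/(4·14/25)=0.5536>−1
Confirm numerically:
  x=-1.747: |R|=0.96213 <1
  x=-1.349: |R|=0.67009 <1
  x=-1.286: |R|=0.64013 <1
  x=-0.844: |R|=0.55491 <1
  x=-2.274: |R|=1.62180 >1
  x=-2.120: |R|=1.39686 >1
  x=-1.862: |R|=1.07954 >1
So |R|<1 on (-1.7857, 0).

(-1.7857,0); λ=-5 ⇒ h* = (25/14)/5 = 0.3571.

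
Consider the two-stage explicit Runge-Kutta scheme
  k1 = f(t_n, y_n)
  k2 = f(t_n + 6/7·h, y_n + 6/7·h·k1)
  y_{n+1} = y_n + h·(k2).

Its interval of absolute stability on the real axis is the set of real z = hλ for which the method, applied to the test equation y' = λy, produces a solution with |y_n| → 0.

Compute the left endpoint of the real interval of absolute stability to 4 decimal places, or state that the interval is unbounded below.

left endpoint -1.1667.

Set f=λy, z=hλ:
  k1=λy_n ⇒ h·k1=z·y_n;  k2=λ(1+6/7z)y_n ⇒ h·k2=z(1+6/7z)y_n
  y_{n+1}/y_n = 1 + z(1+6/7z) = 1 + z + 6/7z²
  Hence R(z) = 1 + z + 6/7z².

Boundary: |R(x)|=1, x<0.
x=-1.29: |R|=1.1364
R=1: x+6/7x²=0 ⇒ x=−7/6=-1.1667; min R=1−1/(4·6/7)=0.7083>−1
Confirm numerically:
  x=-1.126: |R|=0.96075 <1
  x=-0.712: |R|=0.72252 <1
  x=-0.495: |R|=0.71502 <1
  x=-1.454: |R|=1.35810 >1
  x=-1.246: |R|=1.08473 >1
  x=-1.232: |R|=1.06899 >1
Stable set (-1.1667, 0).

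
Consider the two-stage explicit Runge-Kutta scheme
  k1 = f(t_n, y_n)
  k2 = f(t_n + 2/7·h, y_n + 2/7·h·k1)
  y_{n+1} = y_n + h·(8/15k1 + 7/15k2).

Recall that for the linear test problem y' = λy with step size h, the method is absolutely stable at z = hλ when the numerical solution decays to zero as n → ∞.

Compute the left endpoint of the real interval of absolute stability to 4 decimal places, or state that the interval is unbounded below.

z* = -7.5000.

Set f=λy, z=hλ:
  k1=λy_n ⇒ h·k1=z·y_n;  k2=λ(1+2/7z)y_n ⇒ h·k2=z(1+2/7z)y_n
  y_{n+1}/y_n = 1 + 8/15z + 7/15z(1+2/7z) = 1 + z + 2/15z²
  ⇒ R(z) = 1 + z + 2/15z².

Boundary: |R(x)|=1, x<0.
x=-1.38: |R|=0.1261
R=1: x+2/15x²=0 ⇒ x=−15/2=-7.5000; min R=1−1/(4·2/15)=-0.8750>−1
Confirm numerically:
  x=-7.074: |R|=0.59820 <1
  x=-6.439: |R|=0.08910 <1
  x=-6.024: |R|=0.18552 <1
  x=-5.540: |R|=0.44779 <1
  x=-7.769: |R|=1.27865 >1
  x=-7.692: |R|=1.19692 >1
So |R|<1 on (-7.5000, 0).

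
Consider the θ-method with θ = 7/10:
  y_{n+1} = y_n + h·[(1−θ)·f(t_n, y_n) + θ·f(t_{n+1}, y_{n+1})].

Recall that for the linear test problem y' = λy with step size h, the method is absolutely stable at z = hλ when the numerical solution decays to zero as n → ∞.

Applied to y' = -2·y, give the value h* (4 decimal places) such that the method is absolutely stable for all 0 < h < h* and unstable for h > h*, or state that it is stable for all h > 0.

unbounded; (−∞, 0). Any h>0 works for λ=-2.

With y'=λy (z=hλ):
  y_{n+1} = y_n + z·[3/10·y_n + 7/10·y_{n+1}] ⇒ (1 − 7/10z)y_{n+1} = (1 + 3/10z)y_n
  so R(z) = (1 + 3/10z)/(1 − 7/10z).

Find x<0 with |R(x)|<1.
x=-1.24: |R|=0.3362
x=-2: |R|=0.1667
x=-10: |R|=0.2500
x=-100: |R|=0.4085
θ=7/10≥1/2 ⇒ |1+3/10x|<|1−7/10x| ∀x<0 ⇒ stable on all of ℝ⁻.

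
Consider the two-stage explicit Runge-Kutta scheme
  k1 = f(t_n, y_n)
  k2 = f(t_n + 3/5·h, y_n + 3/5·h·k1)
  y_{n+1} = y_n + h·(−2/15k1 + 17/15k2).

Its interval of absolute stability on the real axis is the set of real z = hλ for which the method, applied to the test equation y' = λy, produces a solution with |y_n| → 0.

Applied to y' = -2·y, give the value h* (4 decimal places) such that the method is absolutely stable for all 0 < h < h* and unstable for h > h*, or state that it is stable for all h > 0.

On y'=λy, z=hλ:
  k1=λy_n ⇒ h·k1=z·y_n;  k2=λ(1+3/5z)y_n ⇒ h·k2=z(1+3/5z)y_n
  y_{n+1}/y_n = 1 − 2/15z + 17/15z(1+3/5z) = 1 + z + 17/25z²
  ⇒ R(z) = 1 + z + 17/25z².

Solve |R(x)|<1 on ℝ⁻.
x=-1.01: |R|=0.6837
R=1: x+17/25x²=0 ⇒ x=−25/17=-1.4706; min R=1−1/(4·17/25)=0.6324>−1
Confirm numerically:
  x=-1.449: |R|=0.97873 <1
  x=-1.033: |R|=0.69262 <1
  x=-0.831: |R|=0.63858 <1
  x=-1.877: |R|=1.51873 >1
  x=-1.740: |R|=1.31877 >1
Interval (-1.4706, 0).

(-1.4706,0); λ=-2 ⇒ h* = (25/17)/2 = 0.7353.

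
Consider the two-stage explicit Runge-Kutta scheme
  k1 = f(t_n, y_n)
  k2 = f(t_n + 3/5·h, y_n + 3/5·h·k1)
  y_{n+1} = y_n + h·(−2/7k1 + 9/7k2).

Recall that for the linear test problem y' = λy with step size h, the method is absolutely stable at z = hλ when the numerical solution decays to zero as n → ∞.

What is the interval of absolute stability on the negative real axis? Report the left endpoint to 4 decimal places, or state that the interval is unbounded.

Test eqn y'=λy, z=hλ:
  k1=λy_n ⇒ h·k1=z·y_n;  k2=λ(1+3/5z)y_n ⇒ h·k2=z(1+3/5z)y_n
  y_{n+1}/y_n = 1 − 2/7z + 9/7z(1+3/5z) = 1 + z + 27/35z²
  R(z) = 1 + z + 27/35z².

Boundary: |R(x)|=1, x<0.
x=-1.48: |R|=1.2097
R=1: x+27/35x²=0 ⇒ x=−35/27=-1.2963; min R=1−1/(4·27/35)=0.6759>−1
Confirm numerically:
  x=-1.197: |R|=0.90831 <1
  x=-0.936: |R|=0.73985 <1
  x=-0.759: |R|=0.68541 <1
  x=-1.895: |R|=1.87522 >1
  x=-1.497: |R|=1.23178 >1
So |R|<1 on (-1.2963, 0).

z∈(-1.2963,0).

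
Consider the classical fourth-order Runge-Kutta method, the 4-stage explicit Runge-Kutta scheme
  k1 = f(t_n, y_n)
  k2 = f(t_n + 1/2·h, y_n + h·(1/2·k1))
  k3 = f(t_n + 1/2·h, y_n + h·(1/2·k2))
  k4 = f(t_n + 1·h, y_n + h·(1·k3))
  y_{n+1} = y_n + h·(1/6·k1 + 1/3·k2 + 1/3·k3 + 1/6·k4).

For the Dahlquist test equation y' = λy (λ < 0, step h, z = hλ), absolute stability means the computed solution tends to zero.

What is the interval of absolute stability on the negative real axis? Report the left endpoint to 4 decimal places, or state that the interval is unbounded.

Set f=λy, z=hλ:
  order 4, 4-stage ⇒ R(z)=1+z+z^2/2+z^3/6+z^4/24
  (e.g. R(-1.33)=0.29272, |R|=0.29272)

Solve |R(x)|<1 on ℝ⁻.
x=-1.33: |R|=0.2927
|R(-1.54)|=0.2714 |R(-1)|=0.3750 |R(-0.5)|=0.6068
Bisect:
  x_lo=-3.2764 |R|=2.0306  x_hi=-0.2770 |R|=0.7581
  mid=-1.77671 |R|=0.28208 →hi
  mid=-2.52656 |R|=0.67502 →hi
  mid=-2.90149 |R|=1.18979 →lo
  mid=-2.71402 |R|=0.89776 →hi
  mid=-2.80775 |R|=1.03440 →lo
  mid=-2.76089 |R|=0.96383 →hi
  mid=-2.78432 |R|=0.99854 →hi
  ...
  [-2.78542,-2.78524] ⇒ x*=-2.7853
So |R|<1 on (-2.7853, 0).

(-2.7853, 0).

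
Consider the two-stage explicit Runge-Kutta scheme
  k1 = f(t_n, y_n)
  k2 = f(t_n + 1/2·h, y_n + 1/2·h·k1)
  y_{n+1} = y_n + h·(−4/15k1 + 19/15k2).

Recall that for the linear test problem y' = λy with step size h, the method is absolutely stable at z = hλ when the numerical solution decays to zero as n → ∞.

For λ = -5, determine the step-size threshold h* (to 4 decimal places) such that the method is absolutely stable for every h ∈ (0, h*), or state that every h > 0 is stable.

(-1.5789,0); λ=-5 ⇒ h* = (30/19)/5 = 0.3158.

With y'=λy (z=hλ):
  k1=λy_n ⇒ h·k1=z·y_n;  k2=λ(1+1/2z)y_n ⇒ h·k2=z(1+1/2z)y_n
  y_{n+1}/y_n = 1 − 4/15z + 19/15z(1+1/2z) = 1 + z + 19/30z²
  R(z) = 1 + z + 19/30z².

Need |R(x)|<1, x<0.
x=-1.24: |R|=0.7338
R=1: x+19/30x²=0 ⇒ x=−30/19=-1.5789; min R=1−1/(4·19/30)=0.6053>−1
Confirm numerically:
  x=-1.298: |R|=0.76904 <1
  x=-1.050: |R|=0.64825 <1
  x=-0.715: |R|=0.60878 <1
  x=-0.653: |R|=0.61706 <1
  x=-1.684: |R|=1.11204 >1
  x=-1.620: |R|=1.04212 >1
  x=-1.606: |R|=1.02752 >1
Interval (-1.5789, 0).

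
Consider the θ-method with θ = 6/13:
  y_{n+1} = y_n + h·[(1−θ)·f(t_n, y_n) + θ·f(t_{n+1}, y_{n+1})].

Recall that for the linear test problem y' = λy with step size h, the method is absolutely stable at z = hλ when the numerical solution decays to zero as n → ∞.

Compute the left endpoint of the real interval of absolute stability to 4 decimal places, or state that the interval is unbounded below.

left endpoint -26.0000.

With y'=λy (z=hλ):
  y_{n+1} = y_n + z·[7/13·y_n + 6/13·y_{n+1}] ⇒ (1 − 6/13z)y_{n+1} = (1 + 7/13z)y_n
  ⇒ R(z) = (1 + 7/13z)/(1 − 6/13z).

Need |R(x)|<1, x<0.
x=-1.12: |R|=0.2617
R=−1: 1+7/13x = −1+6/13x ⇒ -1/13x=2 ⇒ x=2/(-1/13)=-26.0000
Confirm numerically:
  x=-18.377: |R|=0.93816 <1
  x=-16.394: |R|=0.91374 <1
  x=-10.649: |R|=0.80036 <1
  x=-26.409: |R|=1.00239 >1
  x=-26.265: |R|=1.00155 >1
  x=-26.048: |R|=1.00028 >1
So |R|<1 on (-26.0000, 0).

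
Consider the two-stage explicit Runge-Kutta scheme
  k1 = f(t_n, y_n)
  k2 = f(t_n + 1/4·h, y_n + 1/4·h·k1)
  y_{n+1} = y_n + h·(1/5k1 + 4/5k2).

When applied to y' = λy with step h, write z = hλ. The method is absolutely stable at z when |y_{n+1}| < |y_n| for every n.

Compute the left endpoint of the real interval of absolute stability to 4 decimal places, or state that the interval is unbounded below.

On y'=λy, z=hλ:
  k1=λy_n ⇒ h·k1=z·y_n;  k2=λ(1+1/4z)y_n ⇒ h·k2=z(1+1/4z)y_n
  y_{n+1}/y_n = 1 + 1/5z + 4/5z(1+1/4z) = 1 + z + 1/5z²
  ⇒ R(z) = 1 + z + 1/5z².

Need |R(x)|<1, x<0.
x=-1.49: |R|=0.0460
R=1: x+1/5x²=0 ⇒ x=−5=-5.0000; min R=1−1/(4·1/5)=-0.2500>−1
Confirm numerically:
  x=-4.973: |R|=0.97315 <1
  x=-4.460: |R|=0.51832 <1
  x=-3.039: |R|=0.19190 <1
  x=-2.064: |R|=0.21198 <1
  x=-5.484: |R|=1.53085 >1
  x=-5.289: |R|=1.30570 >1
Stable set (-5.0000, 0).

z* = -5.0000.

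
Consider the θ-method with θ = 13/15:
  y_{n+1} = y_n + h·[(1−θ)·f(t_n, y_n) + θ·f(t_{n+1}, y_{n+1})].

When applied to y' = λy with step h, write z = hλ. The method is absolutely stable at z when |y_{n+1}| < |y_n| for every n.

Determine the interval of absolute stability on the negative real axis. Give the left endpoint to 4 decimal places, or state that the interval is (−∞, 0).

Set f=λy, z=hλ:
  y_{n+1} = y_n + z·[2/15·y_n + 13/15·y_{n+1}] ⇒ (1 − 13/15z)y_{n+1} = (1 + 2/15z)y_n
  R(z) = (1 + 2/15z)/(1 − 13/15z).

Boundary: |R(x)|=1, x<0.
x=-0.92: |R|=0.4881
x=-2: |R|=0.2683
x=-10: |R|=0.0345
x=-100: |R|=0.1407
θ=13/15≥1/2 ⇒ |1+2/15x|<|1−13/15x| ∀x<0 ⇒ unbounded interval.

interval (−∞, 0).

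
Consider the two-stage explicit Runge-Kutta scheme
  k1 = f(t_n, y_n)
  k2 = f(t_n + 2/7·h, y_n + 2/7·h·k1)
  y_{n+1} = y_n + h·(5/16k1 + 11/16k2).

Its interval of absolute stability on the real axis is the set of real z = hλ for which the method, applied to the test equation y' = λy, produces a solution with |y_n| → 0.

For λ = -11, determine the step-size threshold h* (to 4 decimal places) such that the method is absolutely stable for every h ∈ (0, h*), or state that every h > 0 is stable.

Test eqn y'=λy, z=hλ:
  k1=λy_n ⇒ h·k1=z·y_n;  k2=λ(1+2/7z)y_n ⇒ h·k2=z(1+2/7z)y_n
  y_{n+1}/y_n = 1 + 5/16z + 11/16z(1+2/7z) = 1 + z + 11/56z²
  Hence R(z) = 1 + z + 11/56z².

Need |R(x)|<1, x<0.
x=-0.32: |R|=0.7001
R=1: x+11/56x²=0 ⇒ x=−56/11=-5.0909; min R=1−1/(4·11/56)=-0.2727>−1
Confirm numerically:
  x=-4.703: |R|=0.64165 <1
  x=-4.204: |R|=0.26760 <1
  x=-3.669: |R|=0.02476 <1
  x=-2.329: |R|=0.26352 <1
  x=-5.550: |R|=1.50049 >1
  x=-5.463: |R|=1.39929 >1
  x=-5.265: |R|=1.18004 >1
So |R|<1 on (-5.0909, 0).

(-5.0909,0); λ=-11 ⇒ h* = (56/11)/11 = 0.4628.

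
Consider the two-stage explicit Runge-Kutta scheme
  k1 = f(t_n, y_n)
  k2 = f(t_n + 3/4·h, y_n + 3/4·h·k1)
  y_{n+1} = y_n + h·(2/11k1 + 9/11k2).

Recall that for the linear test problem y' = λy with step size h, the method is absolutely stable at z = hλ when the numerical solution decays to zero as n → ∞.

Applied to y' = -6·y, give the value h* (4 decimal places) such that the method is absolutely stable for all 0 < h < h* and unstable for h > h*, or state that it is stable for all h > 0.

(-1.6296,0); λ=-6 ⇒ h* = (44/27)/6 = 0.2716.

With y'=λy (z=hλ):
  k1=λy_n ⇒ h·k1=z·y_n;  k2=λ(1+3/4z)y_n ⇒ h·k2=z(1+3/4z)y_n
  y_{n+1}/y_n = 1 + 2/11z + 9/11z(1+3/4z) = 1 + z + 27/44z²
  R(z) = 1 + z + 27/44z².

Solve |R(x)|<1 on ℝ⁻.
x=-1.37: |R|=0.7817
R=1: x+27/44x²=0 ⇒ x=−44/27=-1.6296; min R=1−1/(4·27/44)=0.5926>−1
Confirm numerically:
  x=-1.388: |R|=0.79420 <1
  x=-1.293: |R|=0.73291 <1
  x=-0.931: |R|=0.60088 <1
  x=-1.949: |R|=1.38196 >1
  x=-1.862: |R|=1.26550 >1
  x=-1.828: |R|=1.22252 >1
So |R|<1 on (-1.6296, 0).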